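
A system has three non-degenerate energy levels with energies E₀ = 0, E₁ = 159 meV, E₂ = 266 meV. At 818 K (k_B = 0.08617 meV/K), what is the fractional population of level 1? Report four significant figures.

k_BT = 0.08617 × 818 K = 70.4871 meV.
Eᵢ/kT = 0, 2.25573, 3.77374.
Z = Σ e^(−Eᵢ/kT) = e^(−0) + e^(−2.25573) + e^(−3.77374) = 1.00000 + 0.104797 + 0.0229660 = 1.12776.
P₁ = e^(−E₁/kT) / Z = 0.104797/1.12776 = 0.09292.

0.09292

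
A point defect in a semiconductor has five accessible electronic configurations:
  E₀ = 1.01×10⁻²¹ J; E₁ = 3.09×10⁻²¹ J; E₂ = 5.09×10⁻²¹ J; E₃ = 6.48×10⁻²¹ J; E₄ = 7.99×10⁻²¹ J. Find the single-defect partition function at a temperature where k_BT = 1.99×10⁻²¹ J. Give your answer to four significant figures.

Z = 0.9477

Eᵢ/kT = 0.507538, 1.55276, 2.55779, 3.25628, 4.01508.
Z = Σ e^(−Eᵢ/kT) = e^(−0.507538) + e^(−1.55276) + e^(−2.55779) + e^(−3.25628) + e^(−4.01508) = 0.601976 + 0.211663 + 0.0774758 + 0.0385315 + 0.0180415 = 0.947688.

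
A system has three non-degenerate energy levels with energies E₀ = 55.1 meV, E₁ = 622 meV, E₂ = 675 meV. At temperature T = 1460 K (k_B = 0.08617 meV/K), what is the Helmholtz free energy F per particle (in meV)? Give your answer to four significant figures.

k_BT = 0.08617 × 1460 K = 125.808 meV.
Eᵢ/kT = 0.437969, 4.94404, 5.36532.
Z = Σ e^(−Eᵢ/kT) = e^(−0.437969) + e^(−4.94404) + e^(−5.36532) = 0.645346 + 0.00712575 + 0.00467596 = 0.657148.
F = −kT ln Z = −125.808 × ln(0.657148) = −125.808 × -0.419846 = 52.82 meV.

52.82 meV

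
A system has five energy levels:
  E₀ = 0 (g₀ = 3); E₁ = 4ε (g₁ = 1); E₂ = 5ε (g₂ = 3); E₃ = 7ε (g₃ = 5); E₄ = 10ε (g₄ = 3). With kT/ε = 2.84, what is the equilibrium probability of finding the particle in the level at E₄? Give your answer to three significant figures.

0.0208

Eᵢ/kT = 0, 1.4085, 1.7606, 2.4648, 3.5211.
Z = Σ gᵢe^(−Eᵢ/kT) = 3·e^(−0) + 1·e^(−1.4085) + 3·e^(−1.7606) + 5·e^(−2.4648) + 3·e^(−3.5211) = 3.0000 + 0.24451 + 0.51583 + 0.42513 + 0.088701 = 4.2742.
P₄ = g₄ e^(−E₄/kT) / Z = 0.088701/4.2742 = 0.0208.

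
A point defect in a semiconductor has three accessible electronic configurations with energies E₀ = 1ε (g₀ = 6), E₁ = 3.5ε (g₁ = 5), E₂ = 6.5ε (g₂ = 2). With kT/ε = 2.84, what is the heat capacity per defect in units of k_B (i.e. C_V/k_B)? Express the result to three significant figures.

Eᵢ/kT = 0.35211, 1.2324, 2.2887.
Z = Σ gᵢe^(−Eᵢ/kT) = 6·e^(−0.35211) + 5·e^(−1.2324) + 2·e^(−2.2887) = 4.2192 + 1.4580 + 0.20280 = 5.8800.
⟨E⟩ = 1.8096 ε, ⟨E²⟩ = 5.2122 ε².
C_V/k_B = (⟨E²⟩ − ⟨E⟩²)/(kT)² = (5.2122 − 3.2747)/8.0656 = 0.240.

0.240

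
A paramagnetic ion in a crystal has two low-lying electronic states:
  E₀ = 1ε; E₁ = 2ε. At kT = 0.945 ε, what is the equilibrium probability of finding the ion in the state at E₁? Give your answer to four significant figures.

0.2577

Eᵢ/kT = 1.05820, 2.11640.
Z = Σ e^(−Eᵢ/kT) = e^(−1.05820) + e^(−2.11640) = 0.347080 + 0.120465 = 0.467545.
P₁ = e^(−E₁/kT) / Z = 0.120465/0.467545 = 0.2577.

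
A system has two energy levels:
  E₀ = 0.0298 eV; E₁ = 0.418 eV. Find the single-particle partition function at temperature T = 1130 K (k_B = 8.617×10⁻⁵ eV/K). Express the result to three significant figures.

k_BT = 8.617×10⁻⁵ × 1130 K = 0.097372 eV.
Eᵢ/kT = 0.30604, 4.2928.
Z = Σ e^(−Eᵢ/kT) = e^(−0.30604) + e^(−4.2928) = 0.73636 + 0.013667 = 0.75003.

Z = 0.750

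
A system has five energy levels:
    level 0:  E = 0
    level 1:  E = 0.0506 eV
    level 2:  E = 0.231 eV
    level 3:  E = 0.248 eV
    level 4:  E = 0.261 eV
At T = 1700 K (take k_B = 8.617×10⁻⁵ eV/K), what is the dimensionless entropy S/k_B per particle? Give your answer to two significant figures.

k_BT = 8.617×10⁻⁵ × 1700 K = 0.1465 eV.
Eᵢ/kT = 0, 0.3454, 1.577, 1.693, 1.782.
Z = Σ e^(−Eᵢ/kT) = e^(−0) + e^(−0.3454) + e^(−1.577) + e^(−1.693) + e^(−1.782) = 1.000 + 0.7079 + 0.2066 + 0.1840 + 0.1683 = 2.267.
⟨E⟩ = Σ EᵢPᵢ = 0.07636 eV.
S/k_B = ln Z + ⟨E⟩/kT = ln(2.267) + 0.07636/0.1465 = 0.8185 + 0.5212 = 1.3.

1.3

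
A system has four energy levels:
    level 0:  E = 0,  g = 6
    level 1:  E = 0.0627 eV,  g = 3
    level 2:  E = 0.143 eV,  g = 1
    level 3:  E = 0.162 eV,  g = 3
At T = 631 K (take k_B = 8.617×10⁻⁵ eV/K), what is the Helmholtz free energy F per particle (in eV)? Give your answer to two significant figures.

-0.11 eV

k_BT = 8.617×10⁻⁵ × 631 K = 0.05437 eV.
Eᵢ/kT = 0, 1.153, 2.630, 2.980.
Z = Σ gᵢe^(−Eᵢ/kT) = 6·e^(−0) + 3·e^(−1.153) + 1·e^(−2.630) + 3·e^(−2.980) = 6.000 + 0.9471 + 0.07208 + 0.1524 = 7.172.
F = −kT ln Z = −0.05437 × ln(7.172) = −0.05437 × 1.970 = -0.11 eV.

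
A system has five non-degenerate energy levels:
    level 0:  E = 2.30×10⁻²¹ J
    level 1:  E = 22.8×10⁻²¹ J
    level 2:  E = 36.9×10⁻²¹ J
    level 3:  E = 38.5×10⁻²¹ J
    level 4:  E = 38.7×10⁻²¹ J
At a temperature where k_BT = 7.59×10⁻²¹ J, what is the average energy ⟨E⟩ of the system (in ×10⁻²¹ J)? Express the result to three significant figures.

4.44 ×10⁻²¹ J

Eᵢ/kT = 0.30303, 3.0040, 4.8617, 5.0725, 5.0988.
Z = Σ e^(−Eᵢ/kT) = e^(−0.30303) + e^(−3.0040) + e^(−4.8617) + e^(−5.0725) + e^(−5.0988) = 0.73858 + 0.049588 + 0.0077373 + 0.0062667 + 0.0061041 = 0.80828.
⟨E⟩ = Σ Eᵢ e^(−Eᵢ/kT) / Z = (2.30·0.73858 + 22.8·0.049588 + 36.9·0.0077373 + 38.5·0.0062667 + 38.7·0.0061041) / 0.80828 = 4.44 ×10⁻²¹ J.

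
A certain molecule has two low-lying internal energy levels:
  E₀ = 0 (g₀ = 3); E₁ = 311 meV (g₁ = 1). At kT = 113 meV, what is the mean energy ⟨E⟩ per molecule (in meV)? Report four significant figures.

Eᵢ/kT = 0, 2.75221.
Z = Σ gᵢe^(−Eᵢ/kT) = 3·e^(−0) + 1·e^(−2.75221) = 3.00000 + 0.0637867 = 3.06379.
⟨E⟩ = Σ Eᵢ gᵢe^(−Eᵢ/kT) / Z = (0·3.00000 + 311·0.0637867) / 3.06379 = 6.475 meV.

6.475 meV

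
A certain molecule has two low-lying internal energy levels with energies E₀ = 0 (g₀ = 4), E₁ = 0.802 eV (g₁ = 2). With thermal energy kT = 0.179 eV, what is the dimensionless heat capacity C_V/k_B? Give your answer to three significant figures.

0.112

Eᵢ/kT = 0, 4.4804.
Z = Σ gᵢe^(−Eᵢ/kT) = 4·e^(−0) + 2·e^(−4.4804) = 4.0000 + 0.022658 = 4.0227.
⟨E⟩ = 0.0045173 eV, ⟨E²⟩ = 0.0036229 eV².
C_V/k_B = (⟨E²⟩ − ⟨E⟩²)/(kT)² = (0.0036229 − 0.000020406)/0.032041 = 0.112.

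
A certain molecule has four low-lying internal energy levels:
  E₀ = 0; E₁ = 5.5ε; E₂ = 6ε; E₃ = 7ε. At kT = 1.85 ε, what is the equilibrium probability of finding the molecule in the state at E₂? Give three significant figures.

0.0351

Eᵢ/kT = 0, 2.9730, 3.2432, 3.7838.
Z = Σ e^(−Eᵢ/kT) = e^(−0) + e^(−2.9730) + e^(−3.2432) + e^(−3.7838) = 1.0000 + 0.051150 + 0.039039 + 0.022736 = 1.1129.
P₂ = e^(−E₂/kT) / Z = 0.039039/1.1129 = 0.0351.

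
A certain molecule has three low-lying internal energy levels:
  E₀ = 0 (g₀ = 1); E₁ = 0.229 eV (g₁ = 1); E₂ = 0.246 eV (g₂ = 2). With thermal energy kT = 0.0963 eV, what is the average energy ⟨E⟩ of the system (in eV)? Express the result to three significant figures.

0.0477 eV

Eᵢ/kT = 0, 2.3780, 2.5545.
Z = Σ gᵢe^(−Eᵢ/kT) = 1·e^(−0) + 1·e^(−2.3780) + 2·e^(−2.5545) = 1.0000 + 0.092736 + 0.15546 = 1.2482.
⟨E⟩ = Σ Eᵢ gᵢe^(−Eᵢ/kT) / Z = (0·1.0000 + 0.229·0.092736 + 0.246·0.15546) / 1.2482 = 0.0477 eV.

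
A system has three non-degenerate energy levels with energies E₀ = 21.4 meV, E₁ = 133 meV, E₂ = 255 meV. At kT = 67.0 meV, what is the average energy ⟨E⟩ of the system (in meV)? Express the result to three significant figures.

44.6 meV

Eᵢ/kT = 0.31940, 1.9851, 3.8060.
Z = Σ e^(−Eᵢ/kT) = e^(−0.31940) + e^(−1.9851) + e^(−3.8060) = 0.72658 + 0.13737 + 0.022237 = 0.88619.
⟨E⟩ = Σ Eᵢ e^(−Eᵢ/kT) / Z = (21.4·0.72658 + 133·0.13737 + 255·0.022237) / 0.88619 = 44.6 meV.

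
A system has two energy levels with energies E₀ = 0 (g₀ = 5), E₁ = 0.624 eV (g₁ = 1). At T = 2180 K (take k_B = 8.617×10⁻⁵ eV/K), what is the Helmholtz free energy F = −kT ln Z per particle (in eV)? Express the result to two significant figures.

-0.30 eV

k_BT = 8.617×10⁻⁵ × 2180 K = 0.1879 eV.
Eᵢ/kT = 0, 3.321.
Z = Σ gᵢe^(−Eᵢ/kT) = 5·e^(−0) + 1·e^(−3.321) = 5.000 + 0.03612 = 5.036.
F = −kT ln Z = −0.1879 × ln(5.036) = −0.1879 × 1.617 = -0.30 eV.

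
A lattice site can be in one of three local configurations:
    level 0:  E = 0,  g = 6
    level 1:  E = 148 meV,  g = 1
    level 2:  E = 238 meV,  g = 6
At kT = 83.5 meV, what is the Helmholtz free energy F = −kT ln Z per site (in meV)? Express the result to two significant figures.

-160 meV

Eᵢ/kT = 0, 1.772, 2.850.
Z = Σ gᵢe^(−Eᵢ/kT) = 6·e^(−0) + 1·e^(−1.772) + 6·e^(−2.850) = 6.000 + 0.1700 + 0.3471 = 6.517.
F = −kT ln Z = −83.5 × ln(6.517) = −83.5 × 1.874 = -160 meV.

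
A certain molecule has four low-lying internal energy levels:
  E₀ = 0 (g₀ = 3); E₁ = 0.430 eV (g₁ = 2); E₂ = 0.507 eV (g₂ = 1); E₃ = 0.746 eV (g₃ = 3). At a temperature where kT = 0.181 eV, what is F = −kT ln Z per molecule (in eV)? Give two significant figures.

-0.22 eV

Eᵢ/kT = 0, 2.376, 2.801, 4.122.
Z = Σ gᵢe^(−Eᵢ/kT) = 3·e^(−0) + 2·e^(−2.376) + 1·e^(−2.801) + 3·e^(−4.122) = 3.000 + 0.1858 + 0.06075 + 0.04864 = 3.295.
F = −kT ln Z = −0.181 × ln(3.295) = −0.181 × 1.192 = -0.22 eV.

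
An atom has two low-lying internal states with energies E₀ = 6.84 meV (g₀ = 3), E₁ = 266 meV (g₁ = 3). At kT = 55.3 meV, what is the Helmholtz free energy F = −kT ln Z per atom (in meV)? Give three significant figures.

Eᵢ/kT = 0.12369, 4.8101.
Z = Σ gᵢe^(−Eᵢ/kT) = 3·e^(−0.12369) + 3·e^(−4.8101) = 2.6510 + 0.024441 = 2.6754.
F = −kT ln Z = −55.3 × ln(2.6754) = −55.3 × 0.98410 = -54.4 meV.

-54.4 meV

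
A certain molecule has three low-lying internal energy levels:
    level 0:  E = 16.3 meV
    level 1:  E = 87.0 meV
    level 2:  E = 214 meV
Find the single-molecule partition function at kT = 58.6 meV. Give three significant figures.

Eᵢ/kT = 0.27816, 1.4846, 3.6519.
Z = Σ e^(−Eᵢ/kT) = e^(−0.27816) + e^(−1.4846) + e^(−3.6519) = 0.75718 + 0.22659 + 0.025942 = 1.0097.

Z = 1.01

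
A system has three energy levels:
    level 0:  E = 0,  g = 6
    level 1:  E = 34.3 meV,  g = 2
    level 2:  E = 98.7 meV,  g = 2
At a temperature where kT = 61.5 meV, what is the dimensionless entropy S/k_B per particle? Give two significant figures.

Eᵢ/kT = 0, 0.5577, 1.605.
Z = Σ gᵢe^(−Eᵢ/kT) = 6·e^(−0) + 2·e^(−0.5577) + 2·e^(−1.605) = 6.000 + 1.145 + 0.4018 = 7.547.
⟨E⟩ = Σ EᵢPᵢ = 10.46 meV.
S/k_B = ln Z + ⟨E⟩/kT = ln(7.547) + 10.46/61.5 = 2.021 + 0.1701 = 2.2.

2.2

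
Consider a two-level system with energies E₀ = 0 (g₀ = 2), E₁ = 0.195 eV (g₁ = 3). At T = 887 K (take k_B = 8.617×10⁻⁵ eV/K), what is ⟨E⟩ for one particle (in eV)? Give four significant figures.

k_BT = 8.617×10⁻⁵ × 887 K = 0.0764328 eV.
Eᵢ/kT = 0, 2.55126.
Z = Σ gᵢe^(−Eᵢ/kT) = 2·e^(−0) + 3·e^(−2.55126) = 2.00000 + 0.233950 = 2.23395.
⟨E⟩ = Σ Eᵢ gᵢe^(−Eᵢ/kT) / Z = (0·2.00000 + 0.195·0.233950) / 2.23395 = 0.02042 eV.

0.02042 eV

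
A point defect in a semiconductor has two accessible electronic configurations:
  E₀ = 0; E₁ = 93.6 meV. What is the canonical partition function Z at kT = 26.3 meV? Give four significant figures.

Z = 1.028

Eᵢ/kT = 0, 3.55894.
Z = Σ e^(−Eᵢ/kT) = e^(−0) + e^(−3.55894) = 1.00000 + 0.0284690 = 1.02847.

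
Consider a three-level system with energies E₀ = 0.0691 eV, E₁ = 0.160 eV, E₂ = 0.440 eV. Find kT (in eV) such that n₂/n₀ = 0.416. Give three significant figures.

n₂/n₀ = exp[−(E₂−E₀)/kT] = 0.416.
⇒ (E₂−E₀)/kT = ln(1/0.416) = ln(2.4038) = 0.87705.
kT = 0.3709 eV / 0.87705 = 0.423 eV.

0.423 eV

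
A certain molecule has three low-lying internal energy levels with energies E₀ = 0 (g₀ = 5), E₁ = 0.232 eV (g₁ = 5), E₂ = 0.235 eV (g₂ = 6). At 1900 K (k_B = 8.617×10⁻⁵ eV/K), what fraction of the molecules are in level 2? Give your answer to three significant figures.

k_BT = 8.617×10⁻⁵ × 1900 K = 0.16372 eV.
Eᵢ/kT = 0, 1.4171, 1.4354.
Z = Σ gᵢe^(−Eᵢ/kT) = 5·e^(−0) + 5·e^(−1.4171) + 6·e^(−1.4354) = 5.0000 + 1.2121 + 1.4281 = 7.6402.
P₂ = g₂ e^(−E₂/kT) / Z = 1.4281/7.6402 = 0.187.

0.187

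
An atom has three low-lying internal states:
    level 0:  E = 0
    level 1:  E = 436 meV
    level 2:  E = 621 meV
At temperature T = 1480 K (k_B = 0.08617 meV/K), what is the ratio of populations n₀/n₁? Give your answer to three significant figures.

30.5

k_BT = 0.08617 × 1480 K = 127.53 meV.
n₀/n₁ = exp[−(E₀−E₁)/kT] = exp(−(-436 meV)/(127.53 meV)) = exp(3.4188) = 30.5.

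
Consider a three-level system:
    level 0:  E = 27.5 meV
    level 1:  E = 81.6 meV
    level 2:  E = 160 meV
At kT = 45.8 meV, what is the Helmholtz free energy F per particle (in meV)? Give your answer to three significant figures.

13.3 meV

Eᵢ/kT = 0.60044, 1.7817, 3.4934.
Z = Σ e^(−Eᵢ/kT) = e^(−0.60044) + e^(−1.7817) + e^(−3.4934) = 0.54857 + 0.16835 + 0.030397 = 0.74732.
F = −kT ln Z = −45.8 × ln(0.74732) = −45.8 × -0.29126 = 13.3 meV.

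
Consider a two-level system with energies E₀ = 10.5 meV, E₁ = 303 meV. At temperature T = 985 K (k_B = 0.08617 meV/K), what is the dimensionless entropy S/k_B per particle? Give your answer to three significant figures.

k_BT = 0.08617 × 985 K = 84.877 meV.
Eᵢ/kT = 0.12371, 3.5699.
Z = Σ e^(−Eᵢ/kT) = e^(−0.12371) + e^(−3.5699) = 0.88364 + 0.028159 = 0.91180.
⟨E⟩ = Σ EᵢPᵢ = 19.533 meV.
S/k_B = ln Z + ⟨E⟩/kT = ln(0.91180) + 19.533/84.877 = -0.092335 + 0.23013 = 0.138.

0.138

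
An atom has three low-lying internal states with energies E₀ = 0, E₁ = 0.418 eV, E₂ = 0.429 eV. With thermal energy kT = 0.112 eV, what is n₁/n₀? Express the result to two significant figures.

0.024

n₁/n₀ = exp[−(E₁−E₀)/kT] = exp(−(0.418 eV)/(0.112 eV)) = exp(-3.732) = 0.024.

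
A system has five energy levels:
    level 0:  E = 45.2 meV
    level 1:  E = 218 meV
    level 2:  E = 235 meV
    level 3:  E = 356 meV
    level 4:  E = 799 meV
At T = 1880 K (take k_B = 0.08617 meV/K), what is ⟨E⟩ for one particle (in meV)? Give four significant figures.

k_BT = 0.08617 × 1880 K = 162.000 meV.
Eᵢ/kT = 0.279012, 1.34568, 1.45062, 2.19753, 4.93210.
Z = Σ e^(−Eᵢ/kT) = e^(−0.279012) + e^(−1.34568) + e^(−1.45062) + e^(−2.19753) + e^(−4.93210) = 0.756531 + 0.260363 + 0.234425 + 0.111077 + 0.00721134 = 1.36961.
⟨E⟩ = Σ Eᵢ e^(−Eᵢ/kT) / Z = (45.2·0.756531 + 218·0.260363 + 235·0.234425 + 356·0.111077 + 799·0.00721134) / 1.36961 = 139.7 meV.

139.7 meV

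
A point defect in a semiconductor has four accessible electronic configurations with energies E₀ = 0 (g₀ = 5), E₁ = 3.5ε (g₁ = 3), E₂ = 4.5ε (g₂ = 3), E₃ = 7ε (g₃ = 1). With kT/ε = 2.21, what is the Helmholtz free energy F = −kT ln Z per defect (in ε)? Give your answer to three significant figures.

-3.98 ε

Eᵢ/kT = 0, 1.5837, 2.0362, 3.1674.
Z = Σ gᵢe^(−Eᵢ/kT) = 5·e^(−0) + 3·e^(−1.5837) + 3·e^(−2.0362) + 1·e^(−3.1674) = 5.0000 + 0.61564 + 0.39157 + 0.042113 = 6.0493.
F = −kT ln Z = −2.21 × ln(6.0493) = −2.21 × 1.7999 = -3.98 ε.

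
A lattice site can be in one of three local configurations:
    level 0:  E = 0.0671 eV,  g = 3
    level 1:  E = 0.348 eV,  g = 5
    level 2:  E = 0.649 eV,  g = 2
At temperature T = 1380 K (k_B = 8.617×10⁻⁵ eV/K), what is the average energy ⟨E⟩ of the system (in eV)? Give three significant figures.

k_BT = 8.617×10⁻⁵ × 1380 K = 0.11891 eV.
Eᵢ/kT = 0.56429, 2.9266, 5.4579.
Z = Σ gᵢe^(−Eᵢ/kT) = 3·e^(−0.56429) + 5·e^(−2.9266) + 2·e^(−5.4579) = 1.7063 + 0.26789 + 0.0085250 = 1.9827.
⟨E⟩ = Σ Eᵢ gᵢe^(−Eᵢ/kT) / Z = (0.0671·1.7063 + 0.348·0.26789 + 0.649·0.0085250) / 1.9827 = 0.108 eV.

0.108 eV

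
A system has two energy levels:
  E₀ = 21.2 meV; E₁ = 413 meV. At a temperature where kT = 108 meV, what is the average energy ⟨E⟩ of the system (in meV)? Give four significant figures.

31.34 meV

Eᵢ/kT = 0.196296, 3.82407.
Z = Σ e^(−Eᵢ/kT) = e^(−0.196296) + e^(−3.82407) = 0.821769 + 0.0218387 = 0.843608.
⟨E⟩ = Σ Eᵢ e^(−Eᵢ/kT) / Z = (21.2·0.821769 + 413·0.0218387) / 0.843608 = 31.34 meV.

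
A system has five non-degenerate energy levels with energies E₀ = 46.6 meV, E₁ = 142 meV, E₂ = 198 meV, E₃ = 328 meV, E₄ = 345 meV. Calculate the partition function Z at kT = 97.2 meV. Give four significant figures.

Z = 1.045

Eᵢ/kT = 0.479424, 1.46091, 2.03704, 3.37449, 3.54938.
Z = Σ e^(−Eᵢ/kT) = e^(−0.479424) + e^(−1.46091) + e^(−2.03704) + e^(−3.37449) + e^(−3.54938) = 0.619140 + 0.232025 + 0.130414 + 0.0342356 + 0.0287425 = 1.04456.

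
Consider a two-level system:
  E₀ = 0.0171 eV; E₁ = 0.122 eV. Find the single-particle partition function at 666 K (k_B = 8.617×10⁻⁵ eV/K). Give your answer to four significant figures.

k_BT = 8.617×10⁻⁵ × 666 K = 0.0573892 eV.
Eᵢ/kT = 0.297965, 2.12584.
Z = Σ e^(−Eᵢ/kT) = e^(−0.297965) + e^(−2.12584) = 0.742327 + 0.119333 = 0.861660.

Z = 0.8617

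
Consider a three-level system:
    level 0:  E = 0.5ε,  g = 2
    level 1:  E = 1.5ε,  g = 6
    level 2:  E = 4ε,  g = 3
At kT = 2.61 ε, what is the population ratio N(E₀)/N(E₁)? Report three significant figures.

n₀/n₁ = (g₀/g₁) exp[−(E₀−E₁)/kT] = (2/6) × exp(−(-1.0ε)/(2.61ε)) = (2/6) × exp(0.38314) = 0.489.

0.489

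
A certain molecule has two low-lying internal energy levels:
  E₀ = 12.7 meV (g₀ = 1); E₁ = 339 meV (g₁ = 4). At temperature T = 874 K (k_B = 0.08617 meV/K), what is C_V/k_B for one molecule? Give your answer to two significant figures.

k_BT = 0.08617 × 874 K = 75.31 meV.
Eᵢ/kT = 0.1686, 4.501.
Z = Σ gᵢe^(−Eᵢ/kT) = 1·e^(−0.1686) + 4·e^(−4.501) = 0.8448 + 0.04439 = 0.8892.
⟨E⟩ = 28.99 meV, ⟨E²⟩ = 5890 meV².
C_V/k_B = (⟨E²⟩ − ⟨E⟩²)/(kT)² = (5890 − 840.4)/5672 = 0.89.

0.89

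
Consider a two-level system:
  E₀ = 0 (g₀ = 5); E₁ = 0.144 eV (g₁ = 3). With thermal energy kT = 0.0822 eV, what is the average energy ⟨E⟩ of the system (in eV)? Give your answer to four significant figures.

Eᵢ/kT = 0, 1.75182.
Z = Σ gᵢe^(−Eᵢ/kT) = 5·e^(−0) + 3·e^(−1.75182) = 5.00000 + 0.520374 = 5.52037.
⟨E⟩ = Σ Eᵢ gᵢe^(−Eᵢ/kT) / Z = (0·5.00000 + 0.144·0.520374) / 5.52037 = 0.01357 eV.

0.01357 eV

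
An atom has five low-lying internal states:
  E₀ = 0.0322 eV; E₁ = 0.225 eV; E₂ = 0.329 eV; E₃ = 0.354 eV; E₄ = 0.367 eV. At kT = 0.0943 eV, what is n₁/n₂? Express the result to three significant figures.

n₁/n₂ = exp[−(E₁−E₂)/kT] = exp(−(-0.104 eV)/(0.0943 eV)) = exp(1.1029) = 3.01.

3.01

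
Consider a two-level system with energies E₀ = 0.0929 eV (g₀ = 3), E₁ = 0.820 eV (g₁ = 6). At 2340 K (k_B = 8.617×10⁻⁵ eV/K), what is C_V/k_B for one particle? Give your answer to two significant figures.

k_BT = 8.617×10⁻⁵ × 2340 K = 0.2016 eV.
Eᵢ/kT = 0.4608, 4.067.
Z = Σ gᵢe^(−Eᵢ/kT) = 3·e^(−0.4608) + 6·e^(−4.067) = 1.892 + 0.1028 = 1.995.
⟨E⟩ = 0.1304 eV, ⟨E²⟩ = 0.04283 eV².
C_V/k_B = (⟨E²⟩ − ⟨E⟩²)/(kT)² = (0.04283 − 0.01700)/0.04064 = 0.64.

0.64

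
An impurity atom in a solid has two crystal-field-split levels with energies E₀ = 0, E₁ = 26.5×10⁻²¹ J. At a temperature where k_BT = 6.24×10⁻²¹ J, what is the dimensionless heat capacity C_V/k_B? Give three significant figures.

Eᵢ/kT = 0, 4.2468.
Z = Σ e^(−Eᵢ/kT) = e^(−0) + e^(−4.2468) = 1.0000 + 0.014310 = 1.0143.
⟨E⟩ = 0.37387, ⟨E²⟩ = 9.9075.
C_V/k_B = (⟨E²⟩ − ⟨E⟩²)/(kT)² = (9.9075 − 0.13978)/38.938 = 0.251.

0.251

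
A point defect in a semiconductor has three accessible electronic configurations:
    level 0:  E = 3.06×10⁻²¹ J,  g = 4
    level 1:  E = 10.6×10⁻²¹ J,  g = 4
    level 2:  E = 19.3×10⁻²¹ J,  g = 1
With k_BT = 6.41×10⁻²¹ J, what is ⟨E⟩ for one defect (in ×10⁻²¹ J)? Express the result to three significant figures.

5.05 ×10⁻²¹ J

Eᵢ/kT = 0.47738, 1.6537, 3.0109.
Z = Σ gᵢe^(−Eᵢ/kT) = 4·e^(−0.47738) + 4·e^(−1.6537) + 1·e^(−3.0109) = 2.4816 + 0.76536 + 0.049247 = 3.2962.
⟨E⟩ = Σ Eᵢ gᵢe^(−Eᵢ/kT) / Z = (3.06·2.4816 + 10.6·0.76536 + 19.3·0.049247) / 3.2962 = 5.05 ×10⁻²¹ J.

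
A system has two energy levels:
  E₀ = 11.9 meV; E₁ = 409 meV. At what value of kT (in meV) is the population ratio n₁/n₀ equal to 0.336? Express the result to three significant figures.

364 meV

n₁/n₀ = exp[−(E₁−E₀)/kT] = 0.336.
⇒ (E₁−E₀)/kT = ln(1/0.336) = ln(2.9762) = 1.0906.
kT = 397.1 meV / 1.0906 = 364 meV.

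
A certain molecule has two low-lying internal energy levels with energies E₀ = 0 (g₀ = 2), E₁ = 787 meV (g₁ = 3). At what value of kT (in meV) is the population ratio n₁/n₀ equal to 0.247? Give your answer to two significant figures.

440 meV

n₁/n₀ = (g₁/g₀) exp[−(E₁−E₀)/kT] = 0.247.
⇒ (E₁−E₀)/kT = ln((3/2)/0.247) = ln(6.073) = 1.804.
kT = 787 meV / 1.804 = 440 meV.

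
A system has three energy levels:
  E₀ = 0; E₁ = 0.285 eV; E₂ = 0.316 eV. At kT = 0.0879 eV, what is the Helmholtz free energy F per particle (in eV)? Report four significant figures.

Eᵢ/kT = 0, 3.24232, 3.59499.
Z = Σ e^(−Eᵢ/kT) = e^(−0) + e^(−3.24232) + e^(−3.59499) = 1.00000 + 0.0390731 + 0.0274610 = 1.06653.
F = −kT ln Z = −0.0879 × ln(1.06653) = −0.0879 × 0.0644104 = -0.005662 eV.

-0.005662 eV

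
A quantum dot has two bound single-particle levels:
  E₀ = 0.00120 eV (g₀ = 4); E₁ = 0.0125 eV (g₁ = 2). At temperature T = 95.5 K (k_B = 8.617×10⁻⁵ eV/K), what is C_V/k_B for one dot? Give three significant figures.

0.188

k_BT = 8.617×10⁻⁵ × 95.5 K = 0.0082292 eV.
Eᵢ/kT = 0.14582, 1.5190.
Z = Σ gᵢe^(−Eᵢ/kT) = 4·e^(−0.14582) + 2·e^(−1.5190) = 3.4573 + 0.43786 = 3.8952.
⟨E⟩ = 0.0024702 eV, ⟨E²⟩ = 0.000018842 eV².
C_V/k_B = (⟨E²⟩ − ⟨E⟩²)/(kT)² = (0.000018842 − 0.0000061019)/0.000067720 = 0.188.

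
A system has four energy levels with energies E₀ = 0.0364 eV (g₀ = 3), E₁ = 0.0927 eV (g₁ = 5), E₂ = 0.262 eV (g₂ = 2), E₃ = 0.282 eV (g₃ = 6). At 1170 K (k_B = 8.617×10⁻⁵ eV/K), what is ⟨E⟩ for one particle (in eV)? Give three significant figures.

k_BT = 8.617×10⁻⁵ × 1170 K = 0.10082 eV.
Eᵢ/kT = 0.36104, 0.91946, 2.5987, 2.7971.
Z = Σ gᵢe^(−Eᵢ/kT) = 3·e^(−0.36104) + 5·e^(−0.91946) + 2·e^(−2.5987) + 6·e^(−2.7971) = 2.0909 + 1.9937 + 0.14874 + 0.36592 = 4.5993.
⟨E⟩ = Σ Eᵢ gᵢe^(−Eᵢ/kT) / Z = (0.0364·2.0909 + 0.0927·1.9937 + 0.262·0.14874 + 0.282·0.36592) / 4.5993 = 0.0876 eV.

0.0876 eV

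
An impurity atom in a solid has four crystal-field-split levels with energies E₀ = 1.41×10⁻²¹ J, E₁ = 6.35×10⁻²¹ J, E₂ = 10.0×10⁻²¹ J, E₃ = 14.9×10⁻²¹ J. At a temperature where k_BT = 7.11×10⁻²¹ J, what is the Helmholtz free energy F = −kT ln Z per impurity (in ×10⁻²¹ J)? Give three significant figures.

Eᵢ/kT = 0.19831, 0.89311, 1.4065, 2.0956.
Z = Σ e^(−Eᵢ/kT) = e^(−0.19831) + e^(−0.89311) + e^(−1.4065) + e^(−2.0956) = 0.82012 + 0.40938 + 0.24500 + 0.12300 = 1.5975.
F = −kT ln Z = −7.11 × ln(1.5975) = −7.11 × 0.46844 = -3.33 ×10⁻²¹ J.

-3.33 ×10⁻²¹ J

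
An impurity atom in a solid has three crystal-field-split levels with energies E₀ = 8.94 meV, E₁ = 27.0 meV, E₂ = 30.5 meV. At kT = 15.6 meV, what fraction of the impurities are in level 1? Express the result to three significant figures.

0.201

Eᵢ/kT = 0.57308, 1.7308, 1.9551.
Z = Σ e^(−Eᵢ/kT) = e^(−0.57308) + e^(−1.7308) + e^(−1.9551) = 0.56379 + 0.17714 + 0.14155 = 0.88248.
P₁ = e^(−E₁/kT) / Z = 0.17714/0.88248 = 0.201.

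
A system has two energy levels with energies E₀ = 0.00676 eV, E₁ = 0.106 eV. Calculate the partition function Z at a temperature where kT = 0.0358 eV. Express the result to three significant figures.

Eᵢ/kT = 0.18883, 2.9609.
Z = Σ e^(−Eᵢ/kT) = e^(−0.18883) + e^(−2.9609) = 0.82793 + 0.051772 = 0.87970.

Z = 0.880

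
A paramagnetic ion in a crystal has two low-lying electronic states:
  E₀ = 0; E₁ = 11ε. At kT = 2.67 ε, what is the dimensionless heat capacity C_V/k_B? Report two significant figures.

0.27

Eᵢ/kT = 0, 4.120.
Z = Σ e^(−Eᵢ/kT) = e^(−0) + e^(−4.120) = 1.000 + 0.01624 = 1.016.
⟨E⟩ = 0.1758 ε, ⟨E²⟩ = 1.934 ε².
C_V/k_B = (⟨E²⟩ − ⟨E⟩²)/(kT)² = (1.934 − 0.03091)/7.129 = 0.27.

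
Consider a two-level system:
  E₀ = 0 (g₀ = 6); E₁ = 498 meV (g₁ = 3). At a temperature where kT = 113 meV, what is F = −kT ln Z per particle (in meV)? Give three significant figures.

-203 meV

Eᵢ/kT = 0, 4.4071.
Z = Σ gᵢe^(−Eᵢ/kT) = 6·e^(−0) + 3·e^(−4.4071) = 6.0000 + 0.036571 = 6.0366.
F = −kT ln Z = −113 × ln(6.0366) = −113 × 1.7978 = -203 meV.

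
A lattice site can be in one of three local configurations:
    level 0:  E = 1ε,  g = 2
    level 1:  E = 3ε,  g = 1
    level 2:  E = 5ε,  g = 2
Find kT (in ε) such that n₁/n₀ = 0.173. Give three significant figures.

1.88 ε

n₁/n₀ = (g₁/g₀) exp[−(E₁−E₀)/kT] = 0.173.
⇒ (E₁−E₀)/kT = ln((1/2)/0.173) = ln(2.8902) = 1.0613.
kT = 2ε / 1.0613 = 1.88 ε.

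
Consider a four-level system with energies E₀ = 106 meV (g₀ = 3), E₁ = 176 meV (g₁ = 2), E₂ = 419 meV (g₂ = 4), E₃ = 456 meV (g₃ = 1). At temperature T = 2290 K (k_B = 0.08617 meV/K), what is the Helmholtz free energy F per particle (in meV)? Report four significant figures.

k_BT = 0.08617 × 2290 K = 197.329 meV.
Eᵢ/kT = 0.537174, 0.891911, 2.12336, 2.31086.
Z = Σ gᵢe^(−Eᵢ/kT) = 3·e^(−0.537174) + 2·e^(−0.891911) + 4·e^(−2.12336) + 1·e^(−2.31086) = 1.75319 + 0.819743 + 0.478516 + 0.0991759 = 3.15062.
F = −kT ln Z = −197.329 × ln(3.15062) = −197.329 × 1.14760 = -226.5 meV.

-226.5 meV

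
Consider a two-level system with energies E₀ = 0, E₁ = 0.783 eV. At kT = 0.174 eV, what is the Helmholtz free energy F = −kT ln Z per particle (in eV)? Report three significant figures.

Eᵢ/kT = 0, 4.5000.
Z = Σ e^(−Eᵢ/kT) = e^(−0) + e^(−4.5000) = 1.0000 + 0.011109 = 1.0111.
F = −kT ln Z = −0.174 × ln(1.0111) = −0.174 × 0.011039 = -0.00192 eV.

-0.00192 eV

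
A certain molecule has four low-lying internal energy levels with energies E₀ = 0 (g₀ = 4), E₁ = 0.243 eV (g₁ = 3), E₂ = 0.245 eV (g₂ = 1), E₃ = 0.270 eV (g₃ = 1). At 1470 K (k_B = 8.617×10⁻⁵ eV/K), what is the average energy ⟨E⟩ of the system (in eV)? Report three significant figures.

0.0371 eV

k_BT = 8.617×10⁻⁵ × 1470 K = 0.12667 eV.
Eᵢ/kT = 0, 1.9184, 1.9342, 2.1315.
Z = Σ gᵢe^(−Eᵢ/kT) = 4·e^(−0) + 3·e^(−1.9184) + 1·e^(−1.9342) + 1·e^(−2.1315) = 4.0000 + 0.44053 + 0.14454 + 0.11866 = 4.7037.
⟨E⟩ = Σ Eᵢ gᵢe^(−Eᵢ/kT) / Z = (0·4.0000 + 0.243·0.44053 + 0.245·0.14454 + 0.270·0.11866) / 4.7037 = 0.0371 eV.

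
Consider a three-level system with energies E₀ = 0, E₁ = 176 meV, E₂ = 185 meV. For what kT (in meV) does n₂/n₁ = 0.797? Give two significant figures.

n₂/n₁ = exp[−(E₂−E₁)/kT] = 0.797.
⇒ (E₂−E₁)/kT = ln(1/0.797) = ln(1.255) = 0.2271.
kT = 9 meV / 0.2271 = 40 meV.

40 meV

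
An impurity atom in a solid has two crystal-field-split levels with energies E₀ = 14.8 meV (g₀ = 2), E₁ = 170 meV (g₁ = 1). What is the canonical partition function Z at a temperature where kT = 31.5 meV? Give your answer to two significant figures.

Eᵢ/kT = 0.4698, 5.397.
Z = Σ gᵢe^(−Eᵢ/kT) = 2·e^(−0.4698) + 1·e^(−5.397) = 1.250 + 0.004530 = 1.255.

Z = 1.3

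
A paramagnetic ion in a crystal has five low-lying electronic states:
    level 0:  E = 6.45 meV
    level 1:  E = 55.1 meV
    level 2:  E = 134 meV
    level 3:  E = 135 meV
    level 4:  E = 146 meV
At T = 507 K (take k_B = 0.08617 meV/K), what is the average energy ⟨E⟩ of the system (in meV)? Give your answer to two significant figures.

k_BT = 0.08617 × 507 K = 43.69 meV.
Eᵢ/kT = 0.1476, 1.261, 3.067, 3.090, 3.342.
Z = Σ e^(−Eᵢ/kT) = e^(−0.1476) + e^(−1.261) + e^(−3.067) + e^(−3.090) + e^(−3.342) = 0.8628 + 0.2834 + 0.04656 + 0.04550 + 0.03537 = 1.274.
⟨E⟩ = Σ Eᵢ e^(−Eᵢ/kT) / Z = (6.45·0.8628 + 55.1·0.2834 + 134·0.04656 + 135·0.04550 + 146·0.03537) / 1.274 = 30 meV.

30 meV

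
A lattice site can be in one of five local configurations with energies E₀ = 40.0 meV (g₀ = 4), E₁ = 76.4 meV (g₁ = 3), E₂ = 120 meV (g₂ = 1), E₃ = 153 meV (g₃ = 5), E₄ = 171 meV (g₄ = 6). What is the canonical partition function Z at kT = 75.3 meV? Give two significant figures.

Eᵢ/kT = 0.5312, 1.015, 1.594, 2.032, 2.271.
Z = Σ gᵢe^(−Eᵢ/kT) = 4·e^(−0.5312) + 3·e^(−1.015) + 1·e^(−1.594) + 5·e^(−2.032) + 6·e^(−2.271) = 2.352 + 1.087 + 0.2031 + 0.6554 + 0.6193 = 4.917.

Z = 4.9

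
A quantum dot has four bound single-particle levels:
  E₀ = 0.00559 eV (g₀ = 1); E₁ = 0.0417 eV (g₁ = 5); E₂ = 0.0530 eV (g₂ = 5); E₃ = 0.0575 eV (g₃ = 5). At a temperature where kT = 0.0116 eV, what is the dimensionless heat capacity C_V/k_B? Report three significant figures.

2.55

Eᵢ/kT = 0.48190, 3.5948, 4.5690, 4.9569.
Z = Σ gᵢe^(−Eᵢ/kT) = 1·e^(−0.48190) + 5·e^(−3.5948) + 5·e^(−4.5690) + 5·e^(−4.9569) = 0.61761 + 0.13733 + 0.051842 + 0.035174 = 0.84196.
⟨E⟩ = 0.016568 eV, ⟨E²⟩ = 0.00061763 eV².
C_V/k_B = (⟨E²⟩ − ⟨E⟩²)/(kT)² = (0.00061763 − 0.00027450)/0.00013456 = 2.55.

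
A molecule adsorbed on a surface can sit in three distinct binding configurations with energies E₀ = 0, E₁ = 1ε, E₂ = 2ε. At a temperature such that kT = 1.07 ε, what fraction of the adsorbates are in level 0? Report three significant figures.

0.646

Eᵢ/kT = 0, 0.93458, 1.8692.
Z = Σ e^(−Eᵢ/kT) = e^(−0) + e^(−0.93458) + e^(−1.8692) = 1.0000 + 0.39275 + 0.15425 = 1.5470.
P₀ = e^(−E₀/kT) / Z = 1.0000/1.5470 = 0.646.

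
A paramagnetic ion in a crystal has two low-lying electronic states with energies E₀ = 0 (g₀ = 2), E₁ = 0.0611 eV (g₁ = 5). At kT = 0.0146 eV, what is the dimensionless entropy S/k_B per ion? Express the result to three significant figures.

Eᵢ/kT = 0, 4.1849.
Z = Σ gᵢe^(−Eᵢ/kT) = 2·e^(−0) + 5·e^(−4.1849) = 2.0000 + 0.076119 = 2.0761.
⟨E⟩ = Σ EᵢPᵢ = 0.0022402 eV.
S/k_B = ln Z + ⟨E⟩/kT = ln(2.0761) + 0.0022402/0.0146 = 0.73049 + 0.15344 = 0.884.

0.884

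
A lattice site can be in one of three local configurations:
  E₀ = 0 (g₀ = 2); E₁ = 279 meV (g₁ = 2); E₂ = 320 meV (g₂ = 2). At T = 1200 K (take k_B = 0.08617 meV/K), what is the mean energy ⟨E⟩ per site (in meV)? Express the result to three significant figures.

k_BT = 0.08617 × 1200 K = 103.40 meV.
Eᵢ/kT = 0, 2.6983, 3.0948.
Z = Σ gᵢe^(−Eᵢ/kT) = 2·e^(−0) + 2·e^(−2.6983) + 2·e^(−3.0948) = 2.0000 + 0.13464 + 0.090568 = 2.2252.
⟨E⟩ = Σ Eᵢ gᵢe^(−Eᵢ/kT) / Z = (0·2.0000 + 279·0.13464 + 320·0.090568) / 2.2252 = 29.9 meV.

29.9 meV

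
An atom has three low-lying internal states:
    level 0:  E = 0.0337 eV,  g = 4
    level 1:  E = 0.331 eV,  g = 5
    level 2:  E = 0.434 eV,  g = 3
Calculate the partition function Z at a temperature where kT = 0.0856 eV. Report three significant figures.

Eᵢ/kT = 0.39369, 3.8668, 5.0701.
Z = Σ gᵢe^(−Eᵢ/kT) = 4·e^(−0.39369) + 5·e^(−3.8668) + 3·e^(−5.0701) = 2.6983 + 0.10463 + 0.018845 = 2.8218.

Z = 2.82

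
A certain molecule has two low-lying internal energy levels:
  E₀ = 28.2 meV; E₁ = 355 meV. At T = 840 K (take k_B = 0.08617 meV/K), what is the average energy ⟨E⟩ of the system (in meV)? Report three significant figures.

k_BT = 0.08617 × 840 K = 72.383 meV.
Eᵢ/kT = 0.38959, 4.9045.
Z = Σ e^(−Eᵢ/kT) = e^(−0.38959) + e^(−4.9045) = 0.67733 + 0.0074131 = 0.68474.
⟨E⟩ = Σ Eᵢ e^(−Eᵢ/kT) / Z = (28.2·0.67733 + 355·0.0074131) / 0.68474 = 31.7 meV.

31.7 meV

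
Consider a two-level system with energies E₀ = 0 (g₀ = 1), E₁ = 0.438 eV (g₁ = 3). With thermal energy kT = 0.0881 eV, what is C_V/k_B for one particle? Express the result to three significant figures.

Eᵢ/kT = 0, 4.9716.
Z = Σ gᵢe^(−Eᵢ/kT) = 1·e^(−0) + 3·e^(−4.9716) = 1.0000 + 0.020796 = 1.0208.
⟨E⟩ = 0.0089230 eV, ⟨E²⟩ = 0.0039083 eV².
C_V/k_B = (⟨E²⟩ − ⟨E⟩²)/(kT)² = (0.0039083 − 0.000079620)/0.0077616 = 0.493.

0.493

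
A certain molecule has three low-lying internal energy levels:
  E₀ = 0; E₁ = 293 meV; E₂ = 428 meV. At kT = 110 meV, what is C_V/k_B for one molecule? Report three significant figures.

Eᵢ/kT = 0, 2.6636, 3.8909.
Z = Σ e^(−Eᵢ/kT) = e^(−0) + e^(−2.6636) + e^(−3.8909) = 1.0000 + 0.069697 + 0.020427 = 1.0901.
⟨E⟩ = 26.753 meV, ⟨E²⟩ = 8921.5 meV².
C_V/k_B = (⟨E²⟩ − ⟨E⟩²)/(kT)² = (8921.5 − 715.72)/12100 = 0.678.

0.678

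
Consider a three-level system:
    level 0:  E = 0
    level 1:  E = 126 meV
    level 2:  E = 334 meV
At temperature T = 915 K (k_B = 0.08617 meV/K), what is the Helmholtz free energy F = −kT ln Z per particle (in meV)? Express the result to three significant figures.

k_BT = 0.08617 × 915 K = 78.846 meV.
Eᵢ/kT = 0, 1.5981, 4.2361.
Z = Σ e^(−Eᵢ/kT) = e^(−0) + e^(−1.5981) + e^(−4.2361) = 1.0000 + 0.20228 + 0.014464 = 1.2167.
F = −kT ln Z = −78.846 × ln(1.2167) = −78.846 × 0.19614 = -15.5 meV.

-15.5 meV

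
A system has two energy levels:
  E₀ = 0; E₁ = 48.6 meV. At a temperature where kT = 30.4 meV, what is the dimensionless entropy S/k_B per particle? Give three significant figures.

Eᵢ/kT = 0, 1.5987.
Z = Σ e^(−Eᵢ/kT) = e^(−0) + e^(−1.5987) = 1.0000 + 0.20216 = 1.2022.
⟨E⟩ = Σ EᵢPᵢ = 8.1725 meV.
S/k_B = ln Z + ⟨E⟩/kT = ln(1.2022) + 8.1725/30.4 = 0.18415 + 0.26883 = 0.453.

0.453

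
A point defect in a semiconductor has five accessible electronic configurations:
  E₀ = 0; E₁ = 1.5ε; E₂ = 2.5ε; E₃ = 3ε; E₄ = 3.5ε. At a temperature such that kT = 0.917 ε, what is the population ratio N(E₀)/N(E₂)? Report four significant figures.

15.28

n₀/n₂ = exp[−(E₀−E₂)/kT] = exp(−(-2.5ε)/(0.917ε)) = exp(2.72628) = 15.28.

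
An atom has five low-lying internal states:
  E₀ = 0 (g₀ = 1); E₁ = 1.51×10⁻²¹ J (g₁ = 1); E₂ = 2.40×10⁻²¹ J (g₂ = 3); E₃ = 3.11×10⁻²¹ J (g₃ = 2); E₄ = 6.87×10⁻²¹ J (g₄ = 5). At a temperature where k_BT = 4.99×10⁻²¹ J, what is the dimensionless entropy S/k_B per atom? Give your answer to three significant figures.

2.37

Eᵢ/kT = 0, 0.30261, 0.48096, 0.62325, 1.3768.
Z = Σ gᵢe^(−Eᵢ/kT) = 1·e^(−0) + 1·e^(−0.30261) + 3·e^(−0.48096) + 2·e^(−0.62325) + 5·e^(−1.3768) = 1.0000 + 0.73889 + 1.8546 + 1.0724 + 1.2619 = 5.9278.
⟨E⟩ = Σ EᵢPᵢ = 2.9642 ×10⁻²¹ J.
S/k_B = ln Z + ⟨E⟩/kT = ln(5.9278) + 2.9642/4.99 = 1.7797 + 0.59403 = 2.37.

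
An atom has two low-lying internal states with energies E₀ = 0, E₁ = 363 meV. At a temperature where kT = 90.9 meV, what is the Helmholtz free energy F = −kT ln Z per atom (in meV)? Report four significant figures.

-1.661 meV

Eᵢ/kT = 0, 3.99340.
Z = Σ e^(−Eᵢ/kT) = e^(−0) + e^(−3.99340) = 1.00000 + 0.0184369 = 1.01844.
F = −kT ln Z = −90.9 × ln(1.01844) = −90.9 × 0.0182720 = -1.661 meV.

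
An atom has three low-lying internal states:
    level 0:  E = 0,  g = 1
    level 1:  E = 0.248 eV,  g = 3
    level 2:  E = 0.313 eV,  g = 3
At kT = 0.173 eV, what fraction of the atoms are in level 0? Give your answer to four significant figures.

0.4532

Eᵢ/kT = 0, 1.43353, 1.80925.
Z = Σ gᵢe^(−Eᵢ/kT) = 1·e^(−0) + 3·e^(−1.43353) + 3·e^(−1.80925) = 1.00000 + 0.715397 + 0.491331 = 2.20673.
P₀ = g₀ e^(−E₀/kT) / Z = 1.00000/2.20673 = 0.4532.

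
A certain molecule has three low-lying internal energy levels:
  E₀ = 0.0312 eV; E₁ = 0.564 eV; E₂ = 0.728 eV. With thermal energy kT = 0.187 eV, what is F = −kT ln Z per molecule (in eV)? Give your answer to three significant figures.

Eᵢ/kT = 0.16684, 3.0160, 3.8930.
Z = Σ e^(−Eᵢ/kT) = e^(−0.16684) + e^(−3.0160) + e^(−3.8930) = 0.84634 + 0.048997 + 0.020384 = 0.91572.
F = −kT ln Z = −0.187 × ln(0.91572) = −0.187 × -0.088045 = 0.0165 eV.

0.0165 eV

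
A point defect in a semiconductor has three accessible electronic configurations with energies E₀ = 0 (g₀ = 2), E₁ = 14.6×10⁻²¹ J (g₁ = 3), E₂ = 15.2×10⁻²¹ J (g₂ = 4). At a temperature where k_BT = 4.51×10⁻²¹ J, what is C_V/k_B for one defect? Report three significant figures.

1.10

Eᵢ/kT = 0, 3.2373, 3.3703.
Z = Σ gᵢe^(−Eᵢ/kT) = 2·e^(−0) + 3·e^(−3.2373) + 4·e^(−3.3703) = 2.0000 + 0.11781 + 0.13752 = 2.2553.
⟨E⟩ = 1.6895, ⟨E²⟩ = 25.223.
C_V/k_B = (⟨E²⟩ − ⟨E⟩²)/(kT)² = (25.223 − 2.8544)/20.340 = 1.10.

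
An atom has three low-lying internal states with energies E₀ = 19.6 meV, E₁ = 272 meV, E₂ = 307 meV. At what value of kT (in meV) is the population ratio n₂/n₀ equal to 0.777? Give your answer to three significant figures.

n₂/n₀ = exp[−(E₂−E₀)/kT] = 0.777.
⇒ (E₂−E₀)/kT = ln(1/0.777) = ln(1.2870) = 0.25231.
kT = 287.4 meV / 0.25231 = 1140 meV.

1140 meV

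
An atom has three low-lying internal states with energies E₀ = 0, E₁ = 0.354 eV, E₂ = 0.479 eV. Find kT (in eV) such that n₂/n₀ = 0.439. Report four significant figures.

n₂/n₀ = exp[−(E₂−E₀)/kT] = 0.439.
⇒ (E₂−E₀)/kT = ln(1/0.439) = ln(2.27790) = 0.823254.
kT = 0.479 eV / 0.823254 = 0.5818 eV.

0.5818 eV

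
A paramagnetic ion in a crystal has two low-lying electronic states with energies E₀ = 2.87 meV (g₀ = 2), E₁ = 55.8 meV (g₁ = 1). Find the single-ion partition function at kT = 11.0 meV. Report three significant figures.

Z = 1.55

Eᵢ/kT = 0.26091, 5.0727.
Z = Σ gᵢe^(−Eᵢ/kT) = 2·e^(−0.26091) + 1·e^(−5.0727) = 1.5407 + 0.0062655 = 1.5470.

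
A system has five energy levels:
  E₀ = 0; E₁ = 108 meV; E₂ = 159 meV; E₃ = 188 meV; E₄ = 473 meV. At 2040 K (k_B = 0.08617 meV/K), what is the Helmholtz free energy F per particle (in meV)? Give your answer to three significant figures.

-151 meV

k_BT = 0.08617 × 2040 K = 175.79 meV.
Eᵢ/kT = 0, 0.61437, 0.90449, 1.0695, 2.6907.
Z = Σ e^(−Eᵢ/kT) = e^(−0) + e^(−0.61437) + e^(−0.90449) + e^(−1.0695) + e^(−2.6907) = 1.0000 + 0.54098 + 0.40475 + 0.34318 + 0.067833 = 2.3567.
F = −kT ln Z = −175.79 × ln(2.3567) = −175.79 × 0.85726 = -151 meV.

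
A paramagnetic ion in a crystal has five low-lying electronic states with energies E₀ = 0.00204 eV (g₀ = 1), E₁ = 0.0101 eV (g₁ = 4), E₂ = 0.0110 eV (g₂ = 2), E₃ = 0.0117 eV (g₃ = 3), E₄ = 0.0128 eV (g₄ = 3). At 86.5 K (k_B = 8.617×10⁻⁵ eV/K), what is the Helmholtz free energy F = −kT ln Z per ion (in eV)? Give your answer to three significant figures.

-0.00915 eV

k_BT = 8.617×10⁻⁵ × 86.5 K = 0.0074537 eV.
Eᵢ/kT = 0.27369, 1.3550, 1.4758, 1.5697, 1.7173.
Z = Σ gᵢe^(−Eᵢ/kT) = 1·e^(−0.27369) + 4·e^(−1.3550) + 2·e^(−1.4758) + 3·e^(−1.5697) + 3·e^(−1.7173) = 0.76057 + 1.0318 + 0.45719 + 0.62432 + 0.53865 = 3.4125.
F = −kT ln Z = −0.0074537 × ln(3.4125) = −0.0074537 × 1.2274 = -0.00915 eV.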